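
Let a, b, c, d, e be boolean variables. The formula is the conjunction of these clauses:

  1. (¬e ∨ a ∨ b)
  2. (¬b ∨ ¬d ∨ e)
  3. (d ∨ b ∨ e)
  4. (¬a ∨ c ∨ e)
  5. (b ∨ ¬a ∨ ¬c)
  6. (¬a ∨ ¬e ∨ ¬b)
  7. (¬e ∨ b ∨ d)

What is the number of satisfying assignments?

Split on b, then e.
  b=1, e=1: remaining (a,c,d) ∈ {(0,0,0); (0,0,1); (0,1,0); (0,1,1)} — 4.
  b=1, e=0: remaining (a,c,d) ∈ {(0,0,0); (0,1,0); (1,1,0)} — 3.
  b=0, e=1: remaining (a,c,d) ∈ {(1,0,1)} — 1.
  b=0, e=0: remaining (a,c,d) ∈ {(0,0,1); (0,1,1)} — 2.
Total: 4 + 3 + 1 + 2 = 10.

10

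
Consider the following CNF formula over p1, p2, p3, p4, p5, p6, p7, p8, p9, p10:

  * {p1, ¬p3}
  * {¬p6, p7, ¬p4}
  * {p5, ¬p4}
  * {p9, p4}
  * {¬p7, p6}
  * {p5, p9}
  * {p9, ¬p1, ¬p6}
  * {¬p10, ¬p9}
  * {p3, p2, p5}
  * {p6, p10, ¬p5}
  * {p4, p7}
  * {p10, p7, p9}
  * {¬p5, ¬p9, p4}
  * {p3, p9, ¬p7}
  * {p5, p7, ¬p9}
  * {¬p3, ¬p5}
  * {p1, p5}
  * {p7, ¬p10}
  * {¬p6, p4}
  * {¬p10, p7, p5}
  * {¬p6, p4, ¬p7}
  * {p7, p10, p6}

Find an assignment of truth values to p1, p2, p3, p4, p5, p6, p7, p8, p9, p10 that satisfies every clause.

p1=T, p2=F, p3=F, p4=T, p5=T, p6=T, p7=T, p8=F, p9=T, p10=F

Set p1 = True and propagate.
Branch on p2: take p2 = False.
The remaining clauses are satisfied by p3 = False, p4 = True, p5 = True, p6 = True, p7 = True, p8 = False, p9 = True, p10 = False.
Every clause has at least one true literal under this assignment.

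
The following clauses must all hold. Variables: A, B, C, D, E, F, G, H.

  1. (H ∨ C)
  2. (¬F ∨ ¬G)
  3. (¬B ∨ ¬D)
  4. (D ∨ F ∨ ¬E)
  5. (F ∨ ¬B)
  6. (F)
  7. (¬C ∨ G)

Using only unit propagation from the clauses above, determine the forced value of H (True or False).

True

Unit clause (F) sets F = True.
(¬F ∨ ¬G): since F = True, the clause reduces to (¬G). G = False.
(¬C ∨ G): since G = False, the clause reduces to (¬C). C = False.
In (C ∨ H), C is now false; H must hold, so H = True.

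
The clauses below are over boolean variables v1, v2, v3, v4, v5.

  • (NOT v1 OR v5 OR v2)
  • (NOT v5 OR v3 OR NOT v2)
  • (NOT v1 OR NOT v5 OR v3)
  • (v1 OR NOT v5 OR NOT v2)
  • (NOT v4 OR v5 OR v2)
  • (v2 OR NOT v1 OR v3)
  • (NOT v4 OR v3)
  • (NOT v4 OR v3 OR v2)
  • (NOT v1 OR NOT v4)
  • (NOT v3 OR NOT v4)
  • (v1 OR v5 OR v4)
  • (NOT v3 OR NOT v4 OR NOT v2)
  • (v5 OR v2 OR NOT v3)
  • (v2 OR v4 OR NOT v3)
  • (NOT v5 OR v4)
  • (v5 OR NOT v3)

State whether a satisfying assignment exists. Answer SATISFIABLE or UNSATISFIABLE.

SATISFIABLE

Set v1 = True and propagate.
  then v4 is forced to False.
  then v5 is forced to False.
  then v2 is forced to True.
  then v3 is forced to False.
So v1 = True, v2 = True, v3 = False, v4 = False, v5 = False is a satisfying assignment.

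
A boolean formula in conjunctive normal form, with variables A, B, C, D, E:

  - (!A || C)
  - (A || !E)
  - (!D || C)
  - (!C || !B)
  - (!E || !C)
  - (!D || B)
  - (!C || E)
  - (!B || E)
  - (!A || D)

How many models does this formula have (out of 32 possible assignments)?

1

Satisfying assignments:
  A=F B=F C=F D=F E=F
That's 1 in total.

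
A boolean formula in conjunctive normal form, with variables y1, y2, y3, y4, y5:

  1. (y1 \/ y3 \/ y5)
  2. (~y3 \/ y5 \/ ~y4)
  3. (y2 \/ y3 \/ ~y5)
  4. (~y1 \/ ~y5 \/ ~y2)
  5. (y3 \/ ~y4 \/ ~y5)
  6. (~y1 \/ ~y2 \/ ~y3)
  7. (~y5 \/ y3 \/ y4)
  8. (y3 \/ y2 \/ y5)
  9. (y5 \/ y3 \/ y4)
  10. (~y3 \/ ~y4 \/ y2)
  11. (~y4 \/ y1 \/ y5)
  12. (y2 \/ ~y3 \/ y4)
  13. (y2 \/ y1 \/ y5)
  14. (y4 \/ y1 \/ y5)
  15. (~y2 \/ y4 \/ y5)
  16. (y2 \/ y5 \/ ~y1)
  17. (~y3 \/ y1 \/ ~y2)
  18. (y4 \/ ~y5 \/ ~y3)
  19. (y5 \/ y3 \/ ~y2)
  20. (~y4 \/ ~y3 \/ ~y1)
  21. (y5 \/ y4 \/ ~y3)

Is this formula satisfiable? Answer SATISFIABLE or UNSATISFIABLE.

UNSATISFIABLE

y5 = True:
  y3 = True:
    propagation gives y4=True, y2=True, y1=False; an empty clause results — contradiction.
  y3 = False:
    propagation gives y2=True, y1=False, y4=False; an empty clause results — contradiction.
y5 = False:
  y3 = True:
    propagation gives y4=False; an empty clause results — contradiction.
  y3 = False:
    propagation gives y1=True, y2=True; an empty clause results — contradiction.
Every branch closes, so no satisfying assignment exists.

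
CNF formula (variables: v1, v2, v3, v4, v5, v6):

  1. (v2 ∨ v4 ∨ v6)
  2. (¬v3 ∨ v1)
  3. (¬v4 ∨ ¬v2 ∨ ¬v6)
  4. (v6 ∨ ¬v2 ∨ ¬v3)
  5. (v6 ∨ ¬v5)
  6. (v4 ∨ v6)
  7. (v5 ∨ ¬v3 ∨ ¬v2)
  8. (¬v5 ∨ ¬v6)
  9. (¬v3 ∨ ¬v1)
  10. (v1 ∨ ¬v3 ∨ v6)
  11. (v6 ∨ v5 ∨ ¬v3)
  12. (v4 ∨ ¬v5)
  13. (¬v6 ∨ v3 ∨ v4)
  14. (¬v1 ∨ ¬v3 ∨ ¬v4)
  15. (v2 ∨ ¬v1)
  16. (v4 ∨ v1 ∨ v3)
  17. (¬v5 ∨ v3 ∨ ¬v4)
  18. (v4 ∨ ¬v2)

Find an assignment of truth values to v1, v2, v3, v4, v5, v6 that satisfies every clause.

v1=0, v2=1, v3=0, v4=1, v5=0, v6=0

Check each clause:
  1. (v2 ∨ v4 ∨ v6) — v2 is true.
  2. (v1 ∨ ¬v3) — ¬v3 is true.
  3. (¬v2 ∨ ¬v6 ∨ ¬v4) — ¬v6 is true.
  4. (v6 ∨ ¬v3 ∨ ¬v2) — ¬v3 is true.
  5. (¬v5 ∨ v6) — ¬v5 is true.
  6. (v6 ∨ v4) — v4 is true.
  7. (¬v2 ∨ ¬v3 ∨ v5) — ¬v3 is true.
  8. (¬v5 ∨ ¬v6) — ¬v6 is true.
  9. (¬v3 ∨ ¬v1) — ¬v3 is true.
  10. (v6 ∨ ¬v3 ∨ v1) — ¬v3 is true.
  11. (¬v3 ∨ v5 ∨ v6) — ¬v3 is true.
  12. (v4 ∨ ¬v5) — ¬v5 is true.
  13. (v4 ∨ v3 ∨ ¬v6) — ¬v6 is true.
  14. (¬v1 ∨ ¬v3 ∨ ¬v4) — ¬v3 is true.
  15. (¬v1 ∨ v2) — v2 is true.
  16. (v1 ∨ v4 ∨ v3) — v4 is true.
  17. (¬v5 ∨ v3 ∨ ¬v4) — ¬v5 is true.
  18. (¬v2 ∨ v4) — v4 is true.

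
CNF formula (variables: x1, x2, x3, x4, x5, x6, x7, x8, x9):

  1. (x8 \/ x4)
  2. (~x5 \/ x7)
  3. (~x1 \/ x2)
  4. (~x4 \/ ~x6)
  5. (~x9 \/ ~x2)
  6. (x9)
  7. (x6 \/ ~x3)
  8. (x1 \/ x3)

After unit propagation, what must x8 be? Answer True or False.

True

(x9) stands alone — x9 = True.
From (~x2 \/ ~x9) and x9 = True: x2 = False.
(~x1 \/ x2): since x2 = False, the clause reduces to (~x1). x1 = False.
From (x3 \/ x1) and x1 = False: x3 = True.
(~x3 \/ x6) with x3 = True leaves only x6, so x6 = True.
(~x6 \/ ~x4) with x6 = True leaves only ~x4, so x4 = False.
(x4 \/ x8) with x4 = False leaves only x8, so x8 = True.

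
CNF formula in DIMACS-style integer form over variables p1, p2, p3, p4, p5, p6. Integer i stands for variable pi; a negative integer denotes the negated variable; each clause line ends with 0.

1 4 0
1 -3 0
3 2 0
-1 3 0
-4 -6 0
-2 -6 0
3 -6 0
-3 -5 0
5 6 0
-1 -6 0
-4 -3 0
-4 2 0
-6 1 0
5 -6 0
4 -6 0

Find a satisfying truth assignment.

p1 = F, p2 = T, p3 = F, p4 = T, p5 = T, p6 = F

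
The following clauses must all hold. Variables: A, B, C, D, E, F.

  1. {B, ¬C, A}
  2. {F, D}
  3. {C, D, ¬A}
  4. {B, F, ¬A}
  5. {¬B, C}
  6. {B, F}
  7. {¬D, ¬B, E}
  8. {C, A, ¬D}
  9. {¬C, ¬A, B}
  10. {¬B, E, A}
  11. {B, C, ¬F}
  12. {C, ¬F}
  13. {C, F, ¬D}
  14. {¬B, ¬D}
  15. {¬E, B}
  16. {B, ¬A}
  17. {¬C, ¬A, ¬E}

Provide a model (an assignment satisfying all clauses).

A=F, B=T, C=T, D=F, E=T, F=T

Try A = False.
For the remaining variables, B = True, C = True, D = False, E = True, F = True works.
Every clause has at least one true literal under this assignment.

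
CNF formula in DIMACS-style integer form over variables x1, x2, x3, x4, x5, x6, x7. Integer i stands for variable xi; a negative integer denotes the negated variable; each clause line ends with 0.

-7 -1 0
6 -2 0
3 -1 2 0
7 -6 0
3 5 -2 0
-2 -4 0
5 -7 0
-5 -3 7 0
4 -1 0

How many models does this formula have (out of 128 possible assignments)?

Case analysis on x2 and x7:
  x2=T, x7=T: remaining (x1,x3,x4,x5,x6) ∈ {(F,F,F,T,T); (F,T,F,T,T)} — 2.
  x2=T, x7=F: a clause becomes empty — 0.
  x2=F, x7=T: forces x1=F; x5=T; x3, x4, x6 free → 2^3 = 8.
  x2=F, x7=F: 7 of the 32 assignments to (x1,x3,x4,x5,x6) work.
Total: 2 + 0 + 8 + 7 = 17.

17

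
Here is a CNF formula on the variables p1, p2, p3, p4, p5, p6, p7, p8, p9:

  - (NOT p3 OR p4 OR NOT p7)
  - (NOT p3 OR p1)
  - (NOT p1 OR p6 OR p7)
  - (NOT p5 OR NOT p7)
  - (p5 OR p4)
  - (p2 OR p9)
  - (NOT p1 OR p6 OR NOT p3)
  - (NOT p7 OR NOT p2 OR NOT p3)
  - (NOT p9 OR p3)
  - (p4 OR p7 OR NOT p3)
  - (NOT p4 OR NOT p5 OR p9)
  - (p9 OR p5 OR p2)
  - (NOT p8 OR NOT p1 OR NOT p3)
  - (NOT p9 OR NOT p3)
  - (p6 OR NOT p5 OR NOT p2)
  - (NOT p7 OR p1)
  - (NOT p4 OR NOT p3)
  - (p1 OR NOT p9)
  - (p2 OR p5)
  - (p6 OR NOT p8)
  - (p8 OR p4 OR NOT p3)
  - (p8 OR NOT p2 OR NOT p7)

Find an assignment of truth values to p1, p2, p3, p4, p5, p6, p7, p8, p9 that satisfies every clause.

p1=True, p2=True, p3=False, p4=False, p5=True, p6=True, p7=False, p8=False, p9=False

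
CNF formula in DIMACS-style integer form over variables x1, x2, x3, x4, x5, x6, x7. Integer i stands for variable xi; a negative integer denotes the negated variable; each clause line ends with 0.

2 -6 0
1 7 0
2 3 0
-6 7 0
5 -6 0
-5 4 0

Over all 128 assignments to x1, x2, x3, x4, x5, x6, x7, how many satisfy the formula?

31

Split on x6, then x2.
  x6=1, x2=1: remaining (x1,x3,x4,x5,x7) ∈ {(0,0,1,1,1); (0,1,1,1,1); (1,0,1,1,1); (1,1,1,1,1)} — 4.
  x6=1, x2=0: a clause becomes empty — 0.
  x6=0, x2=1: x3 free; 9 ways for (x1,x4,x5,x7) × 2^1 = 18.
  x6=0, x2=0: 9 of the 32 assignments to (x1,x3,x4,x5,x7) work.
Total: 4 + 0 + 18 + 9 = 31.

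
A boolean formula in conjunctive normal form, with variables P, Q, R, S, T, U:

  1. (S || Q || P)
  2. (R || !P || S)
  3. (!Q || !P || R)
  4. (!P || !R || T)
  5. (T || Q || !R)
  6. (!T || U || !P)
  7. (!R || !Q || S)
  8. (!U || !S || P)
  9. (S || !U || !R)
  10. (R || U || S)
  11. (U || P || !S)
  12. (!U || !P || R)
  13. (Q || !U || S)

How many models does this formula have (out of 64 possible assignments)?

5

The models are:
  P=0 Q=1 R=0 S=0 T=0 U=1
  P=0 Q=1 R=0 S=0 T=1 U=1
  P=1 Q=0 R=0 S=1 T=0 U=0
  P=1 Q=0 R=1 S=1 T=1 U=1
  P=1 Q=1 R=1 S=1 T=1 U=1
That's 5 in total.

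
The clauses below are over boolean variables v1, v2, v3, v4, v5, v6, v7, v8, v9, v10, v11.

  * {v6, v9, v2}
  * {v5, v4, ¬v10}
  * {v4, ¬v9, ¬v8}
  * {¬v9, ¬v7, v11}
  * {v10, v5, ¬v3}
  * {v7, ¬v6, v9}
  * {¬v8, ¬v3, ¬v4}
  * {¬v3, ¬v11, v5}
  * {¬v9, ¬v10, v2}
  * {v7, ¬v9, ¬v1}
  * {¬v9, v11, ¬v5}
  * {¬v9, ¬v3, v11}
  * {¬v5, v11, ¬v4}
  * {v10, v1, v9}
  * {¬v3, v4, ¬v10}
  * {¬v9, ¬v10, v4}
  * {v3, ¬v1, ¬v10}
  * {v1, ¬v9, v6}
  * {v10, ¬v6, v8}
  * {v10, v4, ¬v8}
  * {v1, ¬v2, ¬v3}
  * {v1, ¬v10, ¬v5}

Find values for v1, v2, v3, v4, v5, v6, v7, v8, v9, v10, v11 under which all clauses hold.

v1 = True, v2 = True, v3 = True, v4 = True, v5 = False, v6 = False, v7 = False, v8 = False, v9 = False, v10 = True, v11 = False

Branch on v1: take v1 = True.
Try v2 = True.
For the remaining variables, v3 = True, v4 = True, v5 = False, v6 = False, v7 = False, v8 = False, v9 = False, v10 = True, v11 = False works.
Every clause has at least one true literal under this assignment.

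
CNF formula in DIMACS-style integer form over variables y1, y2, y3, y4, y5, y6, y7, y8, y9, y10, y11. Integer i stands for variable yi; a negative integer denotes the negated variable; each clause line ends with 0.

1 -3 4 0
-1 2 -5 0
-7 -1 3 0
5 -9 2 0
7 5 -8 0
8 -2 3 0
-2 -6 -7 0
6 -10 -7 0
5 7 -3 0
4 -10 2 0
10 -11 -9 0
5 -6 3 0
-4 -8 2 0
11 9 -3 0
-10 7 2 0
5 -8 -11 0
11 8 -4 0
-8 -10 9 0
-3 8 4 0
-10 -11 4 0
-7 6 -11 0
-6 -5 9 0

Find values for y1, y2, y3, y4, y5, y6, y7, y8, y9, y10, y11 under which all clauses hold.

Set y1 = True and propagate.
The remaining clauses are satisfied by y2 = True, y3 = False, y4 = True, y5 = True, y6 = False, y7 = False, y8 = True, y9 = True, y10 = True, y11 = False.
Every clause has at least one true literal under this assignment.
Check each clause:
  1. (y1 OR NOT y3 OR y4) — y1 is true.
  2. (NOT y5 OR y2 OR NOT y1) — y2 is true.
  3. (y3 OR NOT y7 OR NOT y1) — NOT y7 is true.
  4. (y5 OR y2 OR NOT y9) — y2 is true.
  5. (y7 OR y5 OR NOT y8) — y5 is true.
  6. (y3 OR NOT y2 OR y8) — y8 is true.
  7. (NOT y6 OR NOT y7 OR NOT y2) — NOT y7 is true.
  8. (NOT y10 OR y6 OR NOT y7) — NOT y7 is true.
  9. (y5 OR y7 OR NOT y3) — NOT y3 is true.
  10. (y2 OR NOT y10 OR y4) — y2 is true.
  11. (y10 OR NOT y11 OR NOT y9) — y10 is true.
  12. (y3 OR NOT y6 OR y5) — NOT y6 is true.
  13. (NOT y4 OR NOT y8 OR y2) — y2 is true.
  14. (NOT y3 OR y9 OR y11) — y9 is true.
  15. (y7 OR NOT y10 OR y2) — y2 is true.
  16. (NOT y8 OR y5 OR NOT y11) — NOT y11 is true.
  17. (NOT y4 OR y11 OR y8) — y8 is true.
  18. (y9 OR NOT y8 OR NOT y10) — y9 is true.
  19. (y8 OR NOT y3 OR y4) — y8 is true.
  20. (NOT y11 OR y4 OR NOT y10) — y4 is true.
  21. (NOT y11 OR y6 OR NOT y7) — NOT y7 is true.
  22. (y9 OR NOT y5 OR NOT y6) — y9 is true.

y1 = True, y2 = True, y3 = False, y4 = True, y5 = True, y6 = False, y7 = False, y8 = True, y9 = True, y10 = True, y11 = False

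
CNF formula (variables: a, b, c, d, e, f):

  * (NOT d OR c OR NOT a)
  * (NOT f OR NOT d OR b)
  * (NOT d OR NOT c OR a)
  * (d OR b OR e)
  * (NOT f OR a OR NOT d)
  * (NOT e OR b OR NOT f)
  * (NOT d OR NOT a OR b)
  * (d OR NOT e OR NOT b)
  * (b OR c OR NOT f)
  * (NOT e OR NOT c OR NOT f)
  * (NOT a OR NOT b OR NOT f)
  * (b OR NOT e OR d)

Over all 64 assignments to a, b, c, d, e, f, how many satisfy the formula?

12

Case analysis on b and d:
  b=1, d=1: remaining (a,c,e,f) ∈ {(0,0,0,0); (0,0,1,0); (1,1,0,0); (1,1,1,0)} — 4.
  b=1, d=0: c free; 3 ways for (a,e,f) × 2^1 = 6.
  b=0, d=1: remaining (a,c,e,f) ∈ {(0,0,0,0); (0,0,1,0)} — 2.
  b=0, d=0: a clause becomes empty — 0.
Total: 4 + 6 + 2 + 0 = 12.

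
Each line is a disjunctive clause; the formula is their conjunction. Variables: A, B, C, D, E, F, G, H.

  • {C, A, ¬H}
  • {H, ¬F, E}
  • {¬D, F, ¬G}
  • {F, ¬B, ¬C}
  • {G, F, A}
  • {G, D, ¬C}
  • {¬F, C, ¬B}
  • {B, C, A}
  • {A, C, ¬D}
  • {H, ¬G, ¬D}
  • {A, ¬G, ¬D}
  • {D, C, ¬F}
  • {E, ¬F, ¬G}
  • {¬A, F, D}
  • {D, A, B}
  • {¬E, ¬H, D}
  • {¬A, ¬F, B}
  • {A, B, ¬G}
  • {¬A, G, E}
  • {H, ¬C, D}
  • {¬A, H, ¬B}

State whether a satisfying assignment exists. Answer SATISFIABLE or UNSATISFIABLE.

Branch on A: take A = True.
Set B = False and propagate.
  then F is forced to False.
  then D is forced to True.
  then G is forced to False.
  then E is forced to True.
C, H are now unconstrained; take C = True, H = True.
So A=1  B=0  C=1  D=1  E=1  F=0  G=0  H=1 is a satisfying assignment.

SATISFIABLE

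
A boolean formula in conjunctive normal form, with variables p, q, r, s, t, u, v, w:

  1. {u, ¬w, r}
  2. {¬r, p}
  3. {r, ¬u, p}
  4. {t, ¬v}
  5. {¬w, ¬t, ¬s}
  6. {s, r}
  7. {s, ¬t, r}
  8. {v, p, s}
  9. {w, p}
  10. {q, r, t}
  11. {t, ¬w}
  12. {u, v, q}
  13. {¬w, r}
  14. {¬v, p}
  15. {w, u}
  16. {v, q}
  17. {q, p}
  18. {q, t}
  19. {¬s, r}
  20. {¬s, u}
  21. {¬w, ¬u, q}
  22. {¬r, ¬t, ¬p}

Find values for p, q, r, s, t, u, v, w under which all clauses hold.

q occurs only positively in the remaining clauses — set q = True.
Try p = True.
For the remaining variables, r = True, s = True, t = False, u = True, v = False, w = False works.

p=True, q=True, r=True, s=True, t=False, u=True, v=False, w=False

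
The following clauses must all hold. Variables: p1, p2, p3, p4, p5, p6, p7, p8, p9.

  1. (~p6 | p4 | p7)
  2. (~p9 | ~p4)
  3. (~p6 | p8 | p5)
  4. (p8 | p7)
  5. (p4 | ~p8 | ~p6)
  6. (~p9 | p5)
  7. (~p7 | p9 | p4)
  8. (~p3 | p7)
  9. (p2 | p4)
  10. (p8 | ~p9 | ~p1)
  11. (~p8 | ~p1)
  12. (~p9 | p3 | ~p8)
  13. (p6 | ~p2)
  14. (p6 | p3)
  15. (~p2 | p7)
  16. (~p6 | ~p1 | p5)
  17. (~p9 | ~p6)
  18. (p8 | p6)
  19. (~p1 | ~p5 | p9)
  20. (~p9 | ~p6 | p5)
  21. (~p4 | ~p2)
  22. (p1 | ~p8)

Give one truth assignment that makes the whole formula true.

p1 = False, p2 = False, p3 = True, p4 = True, p5 = True, p6 = True, p7 = True, p8 = False, p9 = False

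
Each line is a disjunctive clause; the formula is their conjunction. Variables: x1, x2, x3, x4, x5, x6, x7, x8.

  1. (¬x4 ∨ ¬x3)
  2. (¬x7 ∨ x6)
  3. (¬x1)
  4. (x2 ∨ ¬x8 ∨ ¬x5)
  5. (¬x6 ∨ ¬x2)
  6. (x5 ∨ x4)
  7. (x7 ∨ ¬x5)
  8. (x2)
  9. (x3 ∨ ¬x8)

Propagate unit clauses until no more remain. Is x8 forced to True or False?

Unit clause (¬x1) sets x1 = False.
(x2) is a unit clause: x2 = True.
From (¬x6 ∨ ¬x2) and x2 = True: x6 = False.
In (¬x7 ∨ x6), x6 is now false; ¬x7 must hold, so x7 = False.
In (x7 ∨ ¬x5), x7 is now false; ¬x5 must hold, so x5 = False.
(x5 ∨ x4) with x5 = False leaves only x4, so x4 = True.
(¬x3 ∨ ¬x4): since x4 = True, the clause reduces to (¬x3). x3 = False.
In (x3 ∨ ¬x8), x3 is now false; ¬x8 must hold, so x8 = False.

False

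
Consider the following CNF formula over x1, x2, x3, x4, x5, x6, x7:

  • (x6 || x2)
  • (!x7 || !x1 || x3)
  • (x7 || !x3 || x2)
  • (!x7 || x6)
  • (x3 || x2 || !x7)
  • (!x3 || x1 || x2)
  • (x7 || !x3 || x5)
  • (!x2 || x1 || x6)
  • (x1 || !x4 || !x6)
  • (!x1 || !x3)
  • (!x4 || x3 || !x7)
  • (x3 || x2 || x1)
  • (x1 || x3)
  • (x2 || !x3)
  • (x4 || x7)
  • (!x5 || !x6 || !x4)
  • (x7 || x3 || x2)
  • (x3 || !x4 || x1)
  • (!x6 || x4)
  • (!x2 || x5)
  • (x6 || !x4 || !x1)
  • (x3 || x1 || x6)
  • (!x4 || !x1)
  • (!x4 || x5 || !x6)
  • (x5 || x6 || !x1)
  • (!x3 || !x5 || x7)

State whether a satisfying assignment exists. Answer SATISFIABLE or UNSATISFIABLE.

UNSATISFIABLE

x3 = True:
  propagation gives x1=False, x2=True, x6=True, x4=False; an empty clause results — contradiction.
x3 = False:
  propagation gives x1=True, x7=False, x4=True; an empty clause results — contradiction.
Every branch closes, so no satisfying assignment exists.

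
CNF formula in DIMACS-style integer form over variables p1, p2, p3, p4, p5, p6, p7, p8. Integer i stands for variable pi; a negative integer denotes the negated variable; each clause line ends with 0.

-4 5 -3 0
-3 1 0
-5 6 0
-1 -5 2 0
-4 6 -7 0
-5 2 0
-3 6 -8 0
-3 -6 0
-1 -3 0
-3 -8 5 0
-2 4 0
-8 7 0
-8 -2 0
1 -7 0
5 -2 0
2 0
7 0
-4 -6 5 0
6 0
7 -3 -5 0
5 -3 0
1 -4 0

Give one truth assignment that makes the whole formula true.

p1 = True, p2 = True, p3 = False, p4 = True, p5 = True, p6 = True, p7 = True, p8 = False

Unit propagation: (p2) forces p2 = True.
Unit propagation: (p4) forces p4 = True.
(NOT p8) is a unit clause, so p8 = False.
(p5) is a unit clause, so p5 = True.
(p6) is a unit clause, so p6 = True.
(NOT p3) is a unit clause, so p3 = False.
The clause (p7) is unit: p7 must be True.
Unit propagation: (p1) forces p1 = True.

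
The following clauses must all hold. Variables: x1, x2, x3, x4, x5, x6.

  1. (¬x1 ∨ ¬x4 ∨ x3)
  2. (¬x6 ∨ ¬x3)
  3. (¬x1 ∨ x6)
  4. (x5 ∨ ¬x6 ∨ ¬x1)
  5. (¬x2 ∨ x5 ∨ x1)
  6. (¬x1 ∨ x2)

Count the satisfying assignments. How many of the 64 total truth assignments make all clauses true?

Split on x1, then x6.
  x1=T, x6=T: remaining (x2,x3,x4,x5) ∈ {(T,F,F,T)} — 1.
  x1=T, x6=F: a clause becomes empty — 0.
  x1=F, x6=T: x4 free; 3 ways for (x2,x3,x5) × 2^1 = 6.
  x1=F, x6=F: x3, x4 free; 3 ways for (x2,x5) × 2^2 = 12.
Total: 1 + 0 + 6 + 12 = 19.

19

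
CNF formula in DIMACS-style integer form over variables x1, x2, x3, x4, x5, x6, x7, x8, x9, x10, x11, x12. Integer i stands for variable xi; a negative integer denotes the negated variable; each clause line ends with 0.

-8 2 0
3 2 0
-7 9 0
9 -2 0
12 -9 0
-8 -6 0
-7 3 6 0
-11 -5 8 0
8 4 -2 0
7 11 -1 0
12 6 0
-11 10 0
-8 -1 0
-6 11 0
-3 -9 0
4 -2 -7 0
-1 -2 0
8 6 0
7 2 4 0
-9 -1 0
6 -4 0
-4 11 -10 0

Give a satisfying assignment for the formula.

x1 = False, x2 = True, x3 = False, x4 = False, x5 = False, x6 = False, x7 = False, x8 = True, x9 = True, x10 = True, x11 = False, x12 = True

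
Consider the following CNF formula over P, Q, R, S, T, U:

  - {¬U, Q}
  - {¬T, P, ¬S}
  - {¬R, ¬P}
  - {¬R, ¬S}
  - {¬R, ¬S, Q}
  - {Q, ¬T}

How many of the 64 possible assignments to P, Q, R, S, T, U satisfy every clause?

Case analysis on Q and R:
  Q=T, R=T: remaining (P,S,T,U) ∈ {(F,F,F,F); (F,F,F,T); (F,F,T,F); (F,F,T,T)} — 4.
  Q=T, R=F: U free; 7 ways for (P,S,T) × 2^1 = 14.
  Q=F, R=T: remaining (P,S,T,U) ∈ {(F,F,F,F)} — 1.
  Q=F, R=F: remaining (P,S,T,U) ∈ {(F,F,F,F); (F,T,F,F); (T,F,F,F); (T,T,F,F)} — 4.
Total: 4 + 14 + 1 + 4 = 23.

23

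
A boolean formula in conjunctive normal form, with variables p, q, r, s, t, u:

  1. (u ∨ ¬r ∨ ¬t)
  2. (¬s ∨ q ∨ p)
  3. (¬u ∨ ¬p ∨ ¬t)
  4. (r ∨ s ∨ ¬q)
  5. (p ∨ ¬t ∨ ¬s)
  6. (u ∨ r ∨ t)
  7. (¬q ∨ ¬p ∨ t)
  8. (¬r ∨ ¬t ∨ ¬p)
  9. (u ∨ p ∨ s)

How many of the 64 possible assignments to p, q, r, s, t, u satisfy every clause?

18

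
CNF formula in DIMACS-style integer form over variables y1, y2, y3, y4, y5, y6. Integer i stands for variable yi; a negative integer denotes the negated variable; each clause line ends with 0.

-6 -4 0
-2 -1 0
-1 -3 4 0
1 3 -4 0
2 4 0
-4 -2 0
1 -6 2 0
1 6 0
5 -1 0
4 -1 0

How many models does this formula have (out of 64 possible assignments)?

6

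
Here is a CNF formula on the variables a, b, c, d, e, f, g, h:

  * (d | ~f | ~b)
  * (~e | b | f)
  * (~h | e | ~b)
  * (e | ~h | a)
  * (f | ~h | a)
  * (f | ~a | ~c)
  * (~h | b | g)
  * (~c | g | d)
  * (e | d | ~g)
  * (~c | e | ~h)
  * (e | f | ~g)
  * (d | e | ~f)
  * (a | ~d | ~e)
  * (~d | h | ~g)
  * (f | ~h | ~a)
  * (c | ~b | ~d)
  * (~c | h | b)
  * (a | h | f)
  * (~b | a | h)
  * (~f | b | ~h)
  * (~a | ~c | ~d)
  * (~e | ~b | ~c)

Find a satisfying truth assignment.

a = T, b = F, c = F, d = F, e = F, f = F, g = F, h = F

Check each clause:
  1. (~b | ~f | d) — ~f is true.
  2. (f | ~e | b) — ~e is true.
  3. (~h | e | ~b) — ~h is true.
  4. (a | e | ~h) — ~h is true.
  5. (a | f | ~h) — ~h is true.
  6. (f | ~a | ~c) — ~c is true.
  7. (b | g | ~h) — ~h is true.
  8. (d | ~c | g) — ~c is true.
  9. (~g | e | d) — ~g is true.
  10. (~h | e | ~c) — ~h is true.
  11. (e | ~g | f) — ~g is true.
  12. (~f | d | e) — ~f is true.
  13. (a | ~e | ~d) — a is true.
  14. (h | ~d | ~g) — ~g is true.
  15. (~a | f | ~h) — ~h is true.
  16. (c | ~b | ~d) — ~d is true.
  17. (~c | b | h) — ~c is true.
  18. (f | a | h) — a is true.
  19. (a | h | ~b) — a is true.
  20. (b | ~h | ~f) — ~h is true.
  21. (~c | ~d | ~a) — ~d is true.
  22. (~b | ~e | ~c) — ~e is true.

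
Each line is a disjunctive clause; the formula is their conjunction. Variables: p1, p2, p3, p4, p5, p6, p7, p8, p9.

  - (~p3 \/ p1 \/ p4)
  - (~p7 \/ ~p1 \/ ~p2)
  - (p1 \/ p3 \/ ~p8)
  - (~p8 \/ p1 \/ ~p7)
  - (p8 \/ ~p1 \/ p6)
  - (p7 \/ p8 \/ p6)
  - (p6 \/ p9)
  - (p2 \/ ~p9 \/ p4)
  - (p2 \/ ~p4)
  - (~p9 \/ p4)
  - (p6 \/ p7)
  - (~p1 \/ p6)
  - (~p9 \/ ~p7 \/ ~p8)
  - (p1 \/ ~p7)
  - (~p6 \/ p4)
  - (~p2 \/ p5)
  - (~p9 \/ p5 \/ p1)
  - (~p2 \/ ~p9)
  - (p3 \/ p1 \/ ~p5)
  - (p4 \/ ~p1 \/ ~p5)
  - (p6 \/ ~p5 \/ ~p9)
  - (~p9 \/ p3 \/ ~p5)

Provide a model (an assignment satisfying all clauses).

p1 = 1, p2 = 1, p3 = 1, p4 = 1, p5 = 1, p6 = 1, p7 = 0, p8 = 0, p9 = 0

Try p1 = True.
  then p6 is forced to True.
  then p4 is forced to True.
  then p2 is forced to True.
  then p7 is forced to False.
  then p5 is forced to True.
  then p9 is forced to False.
p3, p8 are now unconstrained; take p3 = True, p8 = False.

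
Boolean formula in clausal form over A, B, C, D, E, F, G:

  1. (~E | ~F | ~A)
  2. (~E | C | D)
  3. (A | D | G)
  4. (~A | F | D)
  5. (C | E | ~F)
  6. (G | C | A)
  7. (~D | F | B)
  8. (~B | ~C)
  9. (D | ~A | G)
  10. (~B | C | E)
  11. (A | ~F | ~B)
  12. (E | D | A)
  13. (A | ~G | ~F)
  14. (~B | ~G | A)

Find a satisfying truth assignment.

A=1, B=1, C=0, D=1, E=1, F=0, G=0

Set A = True and propagate.
The remaining clauses are satisfied by B = True, C = False, D = True, E = True, F = False, G = False.
Every clause has at least one true literal under this assignment.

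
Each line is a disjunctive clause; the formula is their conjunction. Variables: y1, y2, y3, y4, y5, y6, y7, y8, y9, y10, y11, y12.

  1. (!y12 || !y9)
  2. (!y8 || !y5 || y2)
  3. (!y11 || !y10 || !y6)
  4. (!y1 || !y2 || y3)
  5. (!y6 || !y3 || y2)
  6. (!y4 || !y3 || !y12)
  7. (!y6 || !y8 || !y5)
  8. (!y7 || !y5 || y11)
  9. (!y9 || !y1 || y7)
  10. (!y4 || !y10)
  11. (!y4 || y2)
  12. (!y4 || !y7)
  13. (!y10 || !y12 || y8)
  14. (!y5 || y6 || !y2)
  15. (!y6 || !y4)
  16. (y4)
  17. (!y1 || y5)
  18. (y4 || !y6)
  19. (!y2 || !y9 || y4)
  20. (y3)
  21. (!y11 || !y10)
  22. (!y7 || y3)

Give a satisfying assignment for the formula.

y1 = False, y2 = True, y3 = True, y4 = True, y5 = False, y6 = False, y7 = False, y8 = False, y9 = True, y10 = False, y11 = True, y12 = False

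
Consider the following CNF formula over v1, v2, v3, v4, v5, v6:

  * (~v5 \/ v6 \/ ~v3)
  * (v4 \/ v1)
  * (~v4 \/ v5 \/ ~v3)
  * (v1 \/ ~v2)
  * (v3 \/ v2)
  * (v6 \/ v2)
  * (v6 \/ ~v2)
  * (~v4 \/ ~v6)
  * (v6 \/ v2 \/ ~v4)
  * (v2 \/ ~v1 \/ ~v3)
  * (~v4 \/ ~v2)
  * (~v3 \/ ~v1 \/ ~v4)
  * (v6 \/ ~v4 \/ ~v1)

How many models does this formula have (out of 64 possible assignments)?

4

The models are:
  v1=T v2=T v3=F v4=F v5=F v6=T
  v1=T v2=T v3=F v4=F v5=T v6=T
  v1=T v2=T v3=T v4=F v5=F v6=T
  v1=T v2=T v3=T v4=F v5=T v6=T
That's 4 in total.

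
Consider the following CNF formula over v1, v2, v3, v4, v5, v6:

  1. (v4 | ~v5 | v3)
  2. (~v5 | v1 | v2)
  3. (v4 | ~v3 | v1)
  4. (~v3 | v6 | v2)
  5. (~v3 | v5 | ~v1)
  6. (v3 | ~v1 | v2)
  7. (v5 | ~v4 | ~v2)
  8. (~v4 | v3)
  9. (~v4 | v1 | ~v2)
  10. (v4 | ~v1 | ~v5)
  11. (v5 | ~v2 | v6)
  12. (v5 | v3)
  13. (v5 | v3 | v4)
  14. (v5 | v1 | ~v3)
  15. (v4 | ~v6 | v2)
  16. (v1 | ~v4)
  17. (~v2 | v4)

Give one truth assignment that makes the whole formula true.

v1 = True, v2 = False, v3 = True, v4 = True, v5 = True, v6 = True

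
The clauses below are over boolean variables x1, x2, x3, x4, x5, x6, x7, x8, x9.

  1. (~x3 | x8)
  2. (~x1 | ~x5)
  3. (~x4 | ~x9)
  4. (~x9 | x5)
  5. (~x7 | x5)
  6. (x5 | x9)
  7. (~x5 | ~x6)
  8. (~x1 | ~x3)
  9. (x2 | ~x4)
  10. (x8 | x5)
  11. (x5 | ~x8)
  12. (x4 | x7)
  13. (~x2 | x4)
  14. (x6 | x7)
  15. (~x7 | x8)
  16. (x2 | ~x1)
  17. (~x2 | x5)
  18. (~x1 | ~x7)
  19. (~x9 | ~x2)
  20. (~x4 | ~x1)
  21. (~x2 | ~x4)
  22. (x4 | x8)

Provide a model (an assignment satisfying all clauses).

Pure literal: x1 appears only negated; assign x1 = False.
x3 occurs only negated in the remaining clauses — set x3 = False.
Try x2 = False.
  then x4 is forced to False.
  then x7 is forced to True.
  then x5 is forced to True.
  then x6 is forced to False.
  then x8 is forced to True.
x9 is now unconstrained; take x9 = True.
Every clause has at least one true literal under this assignment.

x1=False, x2=False, x3=False, x4=False, x5=True, x6=False, x7=True, x8=True, x9=True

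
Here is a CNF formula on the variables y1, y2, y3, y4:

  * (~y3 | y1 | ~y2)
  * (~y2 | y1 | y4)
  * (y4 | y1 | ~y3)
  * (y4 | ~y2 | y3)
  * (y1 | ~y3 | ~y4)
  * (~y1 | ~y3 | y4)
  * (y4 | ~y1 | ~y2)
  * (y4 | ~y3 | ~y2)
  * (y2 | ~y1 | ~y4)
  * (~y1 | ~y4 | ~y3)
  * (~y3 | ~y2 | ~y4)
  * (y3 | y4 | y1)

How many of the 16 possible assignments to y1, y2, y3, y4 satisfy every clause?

4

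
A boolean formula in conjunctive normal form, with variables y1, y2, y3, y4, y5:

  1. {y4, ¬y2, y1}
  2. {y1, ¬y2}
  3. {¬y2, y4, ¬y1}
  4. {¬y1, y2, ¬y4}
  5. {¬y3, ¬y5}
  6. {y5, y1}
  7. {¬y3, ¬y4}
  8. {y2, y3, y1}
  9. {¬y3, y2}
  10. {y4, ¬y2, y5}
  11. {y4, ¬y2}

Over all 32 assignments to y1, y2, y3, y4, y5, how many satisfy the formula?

4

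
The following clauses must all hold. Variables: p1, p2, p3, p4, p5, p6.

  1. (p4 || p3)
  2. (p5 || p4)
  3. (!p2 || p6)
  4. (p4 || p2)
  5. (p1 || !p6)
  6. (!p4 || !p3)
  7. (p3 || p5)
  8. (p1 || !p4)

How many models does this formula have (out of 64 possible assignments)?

4

Satisfying assignments:
  p1=T p2=F p3=F p4=T p5=T p6=F
  p1=T p2=F p3=F p4=T p5=T p6=T
  p1=T p2=T p3=F p4=T p5=T p6=T
  p1=T p2=T p3=T p4=F p5=T p6=T
That's 4 in total.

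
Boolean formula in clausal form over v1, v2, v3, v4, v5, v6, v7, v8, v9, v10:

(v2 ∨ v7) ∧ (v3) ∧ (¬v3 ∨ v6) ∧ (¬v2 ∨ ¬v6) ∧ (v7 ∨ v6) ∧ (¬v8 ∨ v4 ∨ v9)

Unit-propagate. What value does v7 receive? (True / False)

True

(v3) stands alone — v3 = True.
(v6 ∨ ¬v3) with v3 = True leaves only v6, so v6 = True.
From (¬v2 ∨ ¬v6) and v6 = True: v2 = False.
From (v2 ∨ v7) and v2 = False: v7 = True.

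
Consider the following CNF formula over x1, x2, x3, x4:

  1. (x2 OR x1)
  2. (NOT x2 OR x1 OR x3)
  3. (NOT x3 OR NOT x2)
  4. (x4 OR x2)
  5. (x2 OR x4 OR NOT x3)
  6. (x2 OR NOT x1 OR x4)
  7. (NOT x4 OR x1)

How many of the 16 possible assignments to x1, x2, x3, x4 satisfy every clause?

Satisfying assignments:
  x1=1 x2=0 x3=0 x4=1
  x1=1 x2=0 x3=1 x4=1
  x1=1 x2=1 x3=0 x4=0
  x1=1 x2=1 x3=0 x4=1
That's 4 in total.

4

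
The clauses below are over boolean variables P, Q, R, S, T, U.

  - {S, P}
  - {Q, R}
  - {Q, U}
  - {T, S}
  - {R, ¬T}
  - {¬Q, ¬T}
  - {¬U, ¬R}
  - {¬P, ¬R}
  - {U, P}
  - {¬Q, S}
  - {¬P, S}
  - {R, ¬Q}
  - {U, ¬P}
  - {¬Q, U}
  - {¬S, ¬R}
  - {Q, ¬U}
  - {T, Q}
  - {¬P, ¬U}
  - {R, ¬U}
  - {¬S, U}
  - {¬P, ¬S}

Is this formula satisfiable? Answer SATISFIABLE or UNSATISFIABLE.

UNSATISFIABLE

U = True:
  propagation gives R=False; an empty clause results — contradiction.
U = False:
  propagation gives Q=True; an empty clause results — contradiction.
Every branch closes, so no satisfying assignment exists.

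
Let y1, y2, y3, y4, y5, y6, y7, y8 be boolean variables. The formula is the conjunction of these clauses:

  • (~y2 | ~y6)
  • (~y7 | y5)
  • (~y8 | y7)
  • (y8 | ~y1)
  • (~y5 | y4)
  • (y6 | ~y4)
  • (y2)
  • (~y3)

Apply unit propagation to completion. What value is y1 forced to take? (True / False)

False

(y2) is a unit clause: y2 = True.
From (~y2 | ~y6) and y2 = True: y6 = False.
In (y6 | ~y4), y6 is now false; ~y4 must hold, so y4 = False.
(y4 | ~y5) with y4 = False leaves only ~y5, so y5 = False.
(~y7 | y5): since y5 = False, the clause reduces to (~y7). y7 = False.
From (y7 | ~y8) and y7 = False: y8 = False.
In (~y1 | y8), y8 is now false; ~y1 must hold, so y1 = False.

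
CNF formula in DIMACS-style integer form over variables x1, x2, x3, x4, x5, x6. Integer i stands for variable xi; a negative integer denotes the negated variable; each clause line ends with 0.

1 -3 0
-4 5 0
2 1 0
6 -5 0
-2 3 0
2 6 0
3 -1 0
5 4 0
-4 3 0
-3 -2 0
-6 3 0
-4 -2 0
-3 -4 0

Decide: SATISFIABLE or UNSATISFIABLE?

SATISFIABLE

Branch on x1: take x1 = True.
  then x3 is forced to True.
  then x2 is forced to False.
  then x6 is forced to True.
  then x4 is forced to False.
  then x5 is forced to True.
So x1=True  x2=False  x3=True  x4=False  x5=True  x6=True is a satisfying assignment.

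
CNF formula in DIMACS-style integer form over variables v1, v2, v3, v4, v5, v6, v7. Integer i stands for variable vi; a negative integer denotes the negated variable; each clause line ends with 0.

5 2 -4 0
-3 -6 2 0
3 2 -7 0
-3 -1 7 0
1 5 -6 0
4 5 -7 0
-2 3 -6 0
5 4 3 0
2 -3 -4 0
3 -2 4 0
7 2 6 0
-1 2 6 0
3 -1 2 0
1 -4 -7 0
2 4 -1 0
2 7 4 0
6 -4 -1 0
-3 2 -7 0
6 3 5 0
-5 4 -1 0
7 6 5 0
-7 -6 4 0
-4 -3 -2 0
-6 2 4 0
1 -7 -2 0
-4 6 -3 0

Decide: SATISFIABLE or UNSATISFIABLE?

SATISFIABLE

Try v1 = False.
Try v2 = True.
  then v7 is forced to False.
The remaining clauses are satisfied by v3 = False, v4 = True, v5 = True, v6 = False.
So v1=False, v2=True, v3=False, v4=True, v5=True, v6=False, v7=False is a satisfying assignment.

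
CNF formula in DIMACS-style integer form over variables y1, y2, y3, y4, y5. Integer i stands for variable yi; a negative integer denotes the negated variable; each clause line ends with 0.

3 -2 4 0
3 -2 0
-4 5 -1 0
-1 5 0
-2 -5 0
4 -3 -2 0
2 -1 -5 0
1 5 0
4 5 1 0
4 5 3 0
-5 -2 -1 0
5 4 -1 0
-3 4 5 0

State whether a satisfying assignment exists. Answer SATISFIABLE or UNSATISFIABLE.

SATISFIABLE

Set y1 = False and propagate.
  then y5 is forced to True.
  then y2 is forced to False.
y3, y4 are now unconstrained; take y3 = True, y4 = False.
So y1=0  y2=0  y3=1  y4=0  y5=1 is a satisfying assignment.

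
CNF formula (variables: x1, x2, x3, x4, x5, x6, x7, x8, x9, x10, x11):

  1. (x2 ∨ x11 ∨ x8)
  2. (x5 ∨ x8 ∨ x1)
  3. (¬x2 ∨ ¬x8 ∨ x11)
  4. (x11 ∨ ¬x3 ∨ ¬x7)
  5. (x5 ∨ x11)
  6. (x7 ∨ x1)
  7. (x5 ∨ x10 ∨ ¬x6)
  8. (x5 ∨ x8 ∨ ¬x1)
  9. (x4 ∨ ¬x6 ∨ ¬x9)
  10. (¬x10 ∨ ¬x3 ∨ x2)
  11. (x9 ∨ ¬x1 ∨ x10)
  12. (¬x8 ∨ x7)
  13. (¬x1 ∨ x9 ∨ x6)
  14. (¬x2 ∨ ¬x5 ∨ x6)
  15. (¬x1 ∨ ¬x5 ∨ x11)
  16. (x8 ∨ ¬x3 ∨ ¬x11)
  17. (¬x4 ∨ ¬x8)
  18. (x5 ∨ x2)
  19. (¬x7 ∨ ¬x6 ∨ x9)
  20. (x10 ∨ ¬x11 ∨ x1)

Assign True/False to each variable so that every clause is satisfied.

x1 = True, x2 = True, x3 = False, x4 = False, x5 = False, x6 = False, x7 = True, x8 = True, x9 = True, x10 = True, x11 = True

Check each clause:
  1. (x11 ∨ x8 ∨ x2) — x8 is true.
  2. (x1 ∨ x5 ∨ x8) — x8 is true.
  3. (¬x8 ∨ x11 ∨ ¬x2) — x11 is true.
  4. (¬x7 ∨ x11 ∨ ¬x3) — x11 is true.
  5. (x11 ∨ x5) — x11 is true.
  6. (x7 ∨ x1) — x1 is true.
  7. (x5 ∨ x10 ∨ ¬x6) — x10 is true.
  8. (x8 ∨ x5 ∨ ¬x1) — x8 is true.
  9. (¬x9 ∨ ¬x6 ∨ x4) — ¬x6 is true.
  10. (¬x3 ∨ ¬x10 ∨ x2) — x2 is true.
  11. (¬x1 ∨ x9 ∨ x10) — x9 is true.
  12. (¬x8 ∨ x7) — x7 is true.
  13. (x9 ∨ ¬x1 ∨ x6) — x9 is true.
  14. (x6 ∨ ¬x5 ∨ ¬x2) — ¬x5 is true.
  15. (¬x1 ∨ x11 ∨ ¬x5) — x11 is true.
  16. (¬x11 ∨ ¬x3 ∨ x8) — x8 is true.
  17. (¬x4 ∨ ¬x8) — ¬x4 is true.
  18. (x5 ∨ x2) — x2 is true.
  19. (x9 ∨ ¬x6 ∨ ¬x7) — x9 is true.
  20. (x10 ∨ x1 ∨ ¬x11) — x1 is true.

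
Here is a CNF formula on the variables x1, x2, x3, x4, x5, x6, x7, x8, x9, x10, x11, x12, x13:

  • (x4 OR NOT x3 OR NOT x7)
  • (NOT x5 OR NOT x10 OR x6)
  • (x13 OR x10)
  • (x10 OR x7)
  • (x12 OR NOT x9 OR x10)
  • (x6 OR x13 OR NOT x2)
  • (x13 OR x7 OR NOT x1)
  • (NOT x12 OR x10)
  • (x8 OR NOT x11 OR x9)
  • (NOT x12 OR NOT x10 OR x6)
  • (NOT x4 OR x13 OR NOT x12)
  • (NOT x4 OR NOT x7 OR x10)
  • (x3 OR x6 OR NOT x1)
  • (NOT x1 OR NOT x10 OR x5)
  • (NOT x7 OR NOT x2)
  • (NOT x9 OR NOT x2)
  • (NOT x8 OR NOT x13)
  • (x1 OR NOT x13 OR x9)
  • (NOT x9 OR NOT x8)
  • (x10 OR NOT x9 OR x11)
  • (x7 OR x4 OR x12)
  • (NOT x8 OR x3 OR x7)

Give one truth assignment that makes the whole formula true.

Pure literal: x2 appears only negated; assign x2 = False.
x6 occurs only positively in the remaining clauses — set x6 = True.
Branch on x1: take x1 = False.
The remaining clauses are satisfied by x3 = False, x4 = False, x5 = False, x7 = True, x8 = False, x9 = True, x10 = True, x11 = True, x12 = False, x13 = True.

x1=0, x2=0, x3=0, x4=0, x5=0, x6=1, x7=1, x8=0, x9=1, x10=1, x11=1, x12=0, x13=1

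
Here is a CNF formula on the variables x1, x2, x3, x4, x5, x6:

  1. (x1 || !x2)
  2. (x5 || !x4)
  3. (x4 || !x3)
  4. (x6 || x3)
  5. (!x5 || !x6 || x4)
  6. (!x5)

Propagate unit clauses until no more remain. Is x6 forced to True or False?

(!x5) stands alone — x5 = False.
In (!x4 || x5), x5 is now false; !x4 must hold, so x4 = False.
(x4 || !x3): since x4 = False, the clause reduces to (!x3). x3 = False.
(x6 || x3): since x3 = False, the clause reduces to (x6). x6 = True.

True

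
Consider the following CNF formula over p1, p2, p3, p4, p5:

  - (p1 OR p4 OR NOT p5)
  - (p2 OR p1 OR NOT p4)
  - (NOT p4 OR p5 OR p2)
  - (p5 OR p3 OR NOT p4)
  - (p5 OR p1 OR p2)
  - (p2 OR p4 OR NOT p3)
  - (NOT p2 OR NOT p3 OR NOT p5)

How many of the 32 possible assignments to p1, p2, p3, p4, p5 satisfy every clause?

13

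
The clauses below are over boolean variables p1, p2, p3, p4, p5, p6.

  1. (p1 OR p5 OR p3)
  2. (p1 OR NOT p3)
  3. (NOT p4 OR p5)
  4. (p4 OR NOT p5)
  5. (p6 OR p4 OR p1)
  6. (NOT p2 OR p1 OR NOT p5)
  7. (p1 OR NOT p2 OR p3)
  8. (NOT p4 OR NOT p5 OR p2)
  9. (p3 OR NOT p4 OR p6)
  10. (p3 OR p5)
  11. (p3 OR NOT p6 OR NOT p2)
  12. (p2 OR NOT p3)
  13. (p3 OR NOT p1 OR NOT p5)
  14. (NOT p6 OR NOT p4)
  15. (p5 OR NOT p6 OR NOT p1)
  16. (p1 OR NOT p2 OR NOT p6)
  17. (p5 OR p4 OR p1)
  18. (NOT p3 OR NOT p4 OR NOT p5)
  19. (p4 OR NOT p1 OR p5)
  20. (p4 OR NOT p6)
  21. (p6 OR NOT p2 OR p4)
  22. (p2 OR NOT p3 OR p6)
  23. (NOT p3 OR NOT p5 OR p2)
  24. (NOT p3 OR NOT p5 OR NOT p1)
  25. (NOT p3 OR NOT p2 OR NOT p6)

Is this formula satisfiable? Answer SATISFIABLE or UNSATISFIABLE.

UNSATISFIABLE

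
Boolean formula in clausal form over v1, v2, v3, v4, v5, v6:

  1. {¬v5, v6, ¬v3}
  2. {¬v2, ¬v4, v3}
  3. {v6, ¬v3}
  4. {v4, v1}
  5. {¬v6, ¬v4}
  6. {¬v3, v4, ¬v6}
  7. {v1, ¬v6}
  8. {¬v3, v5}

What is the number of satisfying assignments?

12

Case analysis on v3 and v6:
  v3=T, v6=T: a clause becomes empty — 0.
  v3=T, v6=F: a clause becomes empty — 0.
  v3=F, v6=T: remaining (v1,v2,v4,v5) ∈ {(T,F,F,F); (T,F,F,T); (T,T,F,F); (T,T,F,T)} — 4.
  v3=F, v6=F: v5 free; 4 ways for (v1,v2,v4) × 2^1 = 8.
Total: 0 + 0 + 4 + 8 = 12.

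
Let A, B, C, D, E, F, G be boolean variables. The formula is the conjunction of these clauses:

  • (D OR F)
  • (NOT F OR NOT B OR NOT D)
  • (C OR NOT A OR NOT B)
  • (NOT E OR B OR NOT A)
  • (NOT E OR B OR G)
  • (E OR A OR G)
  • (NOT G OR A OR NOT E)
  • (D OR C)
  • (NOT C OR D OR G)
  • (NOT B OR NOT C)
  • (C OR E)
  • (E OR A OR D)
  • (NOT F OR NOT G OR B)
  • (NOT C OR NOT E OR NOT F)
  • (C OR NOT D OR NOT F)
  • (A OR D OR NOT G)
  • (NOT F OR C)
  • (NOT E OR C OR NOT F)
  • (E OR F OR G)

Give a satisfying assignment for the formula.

A = True, B = False, C = True, D = True, E = False, F = True, G = False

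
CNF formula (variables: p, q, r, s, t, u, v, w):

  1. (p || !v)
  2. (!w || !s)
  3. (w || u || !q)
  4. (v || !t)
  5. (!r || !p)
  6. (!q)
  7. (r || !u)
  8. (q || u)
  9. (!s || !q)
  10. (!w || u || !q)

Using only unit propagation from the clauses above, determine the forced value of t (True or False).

False

(!q) is a unit clause: q = False.
From (q || u) and q = False: u = True.
(!u || r): since u = True, the clause reduces to (r). r = True.
(!p || !r): since r = True, the clause reduces to (!p). p = False.
(!v || p) with p = False leaves only !v, so v = False.
(!t || v): since v = False, the clause reduces to (!t). t = False.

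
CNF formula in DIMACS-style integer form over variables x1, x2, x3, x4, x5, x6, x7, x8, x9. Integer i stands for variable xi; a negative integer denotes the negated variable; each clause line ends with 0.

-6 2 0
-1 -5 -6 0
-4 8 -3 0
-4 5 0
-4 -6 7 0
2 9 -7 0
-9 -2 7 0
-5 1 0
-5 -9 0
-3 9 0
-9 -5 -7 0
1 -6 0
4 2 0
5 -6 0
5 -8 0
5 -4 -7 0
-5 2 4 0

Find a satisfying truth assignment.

Pure literal: x3 appears only negated; assign x3 = False.
Pure literal: x6 appears only negated; assign x6 = False.
Set x1 = True and propagate.
Set x2 = True and propagate.
The remaining clauses are satisfied by x4 = False, x5 = True, x7 = False, x8 = True, x9 = False.

x1=T, x2=T, x3=F, x4=F, x5=T, x6=F, x7=F, x8=T, x9=F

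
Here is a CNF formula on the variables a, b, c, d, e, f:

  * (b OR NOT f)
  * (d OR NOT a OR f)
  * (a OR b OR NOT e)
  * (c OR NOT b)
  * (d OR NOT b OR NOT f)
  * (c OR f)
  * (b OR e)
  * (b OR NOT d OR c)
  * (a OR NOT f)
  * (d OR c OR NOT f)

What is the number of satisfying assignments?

Split on b, then f.
  b=1, f=1: remaining (a,c,d,e) ∈ {(1,1,1,0); (1,1,1,1)} — 2.
  b=1, f=0: e free; 3 ways for (a,c,d) × 2^1 = 6.
  b=0, f=1: a clause becomes empty — 0.
  b=0, f=0: remaining (a,c,d,e) ∈ {(1,1,1,1)} — 1.
Total: 2 + 6 + 0 + 1 = 9.

9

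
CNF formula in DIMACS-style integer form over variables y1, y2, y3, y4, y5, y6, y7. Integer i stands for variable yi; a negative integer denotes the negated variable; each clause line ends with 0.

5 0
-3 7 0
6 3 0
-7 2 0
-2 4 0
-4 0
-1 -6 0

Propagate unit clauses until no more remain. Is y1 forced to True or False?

False

(y5) stands alone — y5 = True.
(!y4) stands alone — y4 = False.
From (!y2 || y4) and y4 = False: y2 = False.
(!y7 || y2): since y2 = False, the clause reduces to (!y7). y7 = False.
From (y7 || !y3) and y7 = False: y3 = False.
(y6 || y3): since y3 = False, the clause reduces to (y6). y6 = True.
(!y6 || !y1): since y6 = True, the clause reduces to (!y1). y1 = False.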